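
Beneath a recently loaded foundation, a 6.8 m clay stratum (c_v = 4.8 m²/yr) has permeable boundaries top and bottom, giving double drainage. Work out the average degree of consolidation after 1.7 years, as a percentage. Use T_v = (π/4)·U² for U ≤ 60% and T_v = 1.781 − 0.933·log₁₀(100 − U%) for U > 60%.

U ≈ 85.8 %

Drainage path length: H_d = H/2 = 3.4 m (double drainage).
T_v = c_v·t/H_d² = 4.8×1.7/3.4² = 0.70588.
T_v = 0.70588 corresponds to the U > 60% branch:
U = 1 − 10^((1.781 − T_v)/0.933)/100 = 0.858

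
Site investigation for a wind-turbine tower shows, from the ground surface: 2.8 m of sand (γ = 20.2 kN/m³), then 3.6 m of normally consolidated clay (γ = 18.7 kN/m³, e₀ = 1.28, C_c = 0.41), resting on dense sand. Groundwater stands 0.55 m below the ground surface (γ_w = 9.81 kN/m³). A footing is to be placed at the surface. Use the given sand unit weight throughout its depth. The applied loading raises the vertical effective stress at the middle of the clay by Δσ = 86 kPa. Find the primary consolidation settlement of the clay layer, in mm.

Mid-depth of clay below the ground surface: z = 2.8 + 3.6/2 = 4.6 m.
Total vertical stress at mid-clay: σ_v = 20.2×2.8 + 18.7×1.8 = 90.22 kPa.
Pore pressure: u = 9.81×(4.6 − 0.55) = 39.73 kPa.
Initial effective stress: σ'_0 = σ_v − u = 90.22 − 39.73 = 50.49 kPa.
Final effective stress: σ'_f = σ'_0 + Δσ = 50.49 + 86 = 136.49 kPa.
Normally consolidated clay, so the full stress increment lies on the virgin compression line:
S_c = C_c·H/(1+e₀)·log₁₀(σ'_f/σ'_0) = 0.41×3.6/(1+1.28)×log₁₀(136.49/50.49)
    = 0.64737 × 0.4319 = 0.2796 m

S_c ≈ 280 mm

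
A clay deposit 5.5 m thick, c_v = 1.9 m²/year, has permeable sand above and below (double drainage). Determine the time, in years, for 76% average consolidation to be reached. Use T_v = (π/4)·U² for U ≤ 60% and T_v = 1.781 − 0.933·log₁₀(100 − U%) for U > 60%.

t ≈ 1.96 years

Drainage path length: H_d = H/2 = 2.75 m (double drainage).
U > 60%: T_v = 1.781 − 0.933·log₁₀(100 − 76) = 0.49326.
t = T_v·H_d²/c_v = 0.49326×2.75²/1.9 = 1.963 years.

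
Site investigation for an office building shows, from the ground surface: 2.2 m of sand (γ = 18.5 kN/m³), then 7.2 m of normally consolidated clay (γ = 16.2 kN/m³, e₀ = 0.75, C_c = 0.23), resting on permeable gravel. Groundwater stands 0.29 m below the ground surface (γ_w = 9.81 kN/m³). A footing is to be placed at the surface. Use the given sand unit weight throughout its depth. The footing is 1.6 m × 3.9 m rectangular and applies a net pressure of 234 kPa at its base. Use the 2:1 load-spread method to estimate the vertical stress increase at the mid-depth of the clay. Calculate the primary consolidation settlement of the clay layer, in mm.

S_c ≈ 153 mm

Mid-depth of clay below the ground surface: z = 2.2 + 7.2/2 = 5.8 m.
Total vertical stress at mid-clay: σ_v = 18.5×2.2 + 16.2×3.6 = 99.02 kPa.
Pore pressure: u = 9.81×(5.8 − 0.29) = 54.053 kPa.
Initial effective stress: σ'_0 = σ_v − u = 99.02 − 54.053 = 44.967 kPa.
Stress increase at mid-clay by the 2:1 spreading method:
Δσ = qBL/((B+z)(L+z)) = 234×1.6×3.9/((1.6+5.8)(3.9+5.8)) = 20.342 kPa
Final effective stress: σ'_f = σ'_0 + Δσ = 44.967 + 20.342 = 65.309 kPa.
Normally consolidated clay, so the full stress increment lies on the virgin compression line:
S_c = C_c·H/(1+e₀)·log₁₀(σ'_f/σ'_0) = 0.23×7.2/(1+0.75)×log₁₀(65.309/44.967)
    = 0.94629 × 0.16208 = 0.1534 m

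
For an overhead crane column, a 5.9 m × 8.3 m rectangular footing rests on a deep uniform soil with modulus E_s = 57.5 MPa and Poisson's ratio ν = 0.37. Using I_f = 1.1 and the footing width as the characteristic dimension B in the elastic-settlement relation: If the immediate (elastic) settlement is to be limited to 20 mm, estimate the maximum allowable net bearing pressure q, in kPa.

q ≈ 205 kPa

E_s = 57.5 MPa = 57500 kPa.
S_e = q·B·(1−ν²)/E_s · I_f  ⇒  q = S_e·E_s / (B·(1−ν²)·I_f).
q = 0.02 × 57500 / (5.9 × 0.8631 × 1.1) = 205.3 kPa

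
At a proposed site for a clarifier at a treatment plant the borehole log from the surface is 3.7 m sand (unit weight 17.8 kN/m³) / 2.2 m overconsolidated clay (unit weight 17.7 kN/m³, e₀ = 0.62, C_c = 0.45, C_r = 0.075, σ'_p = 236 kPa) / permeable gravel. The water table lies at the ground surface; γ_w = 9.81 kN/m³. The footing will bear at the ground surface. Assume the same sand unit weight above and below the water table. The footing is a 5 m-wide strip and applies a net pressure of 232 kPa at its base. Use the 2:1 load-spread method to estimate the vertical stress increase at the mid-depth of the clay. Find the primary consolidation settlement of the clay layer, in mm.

S_c ≈ 62.4 mm

Mid-depth of clay below the ground surface: z = 3.7 + 2.2/2 = 4.8 m.
Total vertical stress at mid-clay: σ_v = 17.8×3.7 + 17.7×1.1 = 85.33 kPa.
Pore pressure: u = 9.81×(4.8 − 0) = 47.088 kPa.
Initial effective stress: σ'_0 = σ_v − u = 85.33 − 47.088 = 38.242 kPa.
Stress increase at mid-clay by the 2:1 spreading method:
Δσ = qB/(B+z) = 232×5/(5+4.8) = 118.37 kPa
Final effective stress: σ'_f = 38.242 + 118.37 = 156.61 kPa.
σ'_f = 156.61 ≤ σ'_p = 236 kPa, so the clay remains overconsolidated and only the recompression index applies:
S_c = C_r·H/(1+e₀)·log₁₀(σ'_f/σ'_0) = 0.075×2.2/1.62×log₁₀(156.61/38.242)
    = 0.10185 × 0.61228 = 0.06236 m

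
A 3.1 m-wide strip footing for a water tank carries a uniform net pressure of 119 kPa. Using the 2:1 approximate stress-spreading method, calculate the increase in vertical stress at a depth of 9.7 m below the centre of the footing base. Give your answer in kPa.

Δσ_z ≈ 28.8 kPa

By the 2:1 method the load spreads at 1 horizontal : 2 vertical, so at depth z the loaded area has grown by z in each plan dimension:
Δσ = qB/(B+z) = 119×3.1/(3.1+9.7) = 28.82 kPa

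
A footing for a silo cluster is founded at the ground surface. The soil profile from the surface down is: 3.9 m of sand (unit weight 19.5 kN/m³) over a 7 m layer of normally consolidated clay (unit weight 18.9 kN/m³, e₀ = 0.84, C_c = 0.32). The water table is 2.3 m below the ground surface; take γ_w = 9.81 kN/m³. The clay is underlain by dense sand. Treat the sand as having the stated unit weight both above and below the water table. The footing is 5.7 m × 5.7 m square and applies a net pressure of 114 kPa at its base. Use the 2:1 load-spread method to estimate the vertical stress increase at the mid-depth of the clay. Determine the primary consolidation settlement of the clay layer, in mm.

S_c ≈ 111 mm

Mid-depth of clay below the ground surface: z = 3.9 + 7/2 = 7.4 m.
Total vertical stress at mid-clay: σ_v = 19.5×3.9 + 18.9×3.5 = 142.2 kPa.
Pore pressure: u = 9.81×(7.4 − 2.3) = 50.031 kPa.
Initial effective stress: σ'_0 = σ_v − u = 142.2 − 50.031 = 92.169 kPa.
Stress increase at mid-clay by the 2:1 spreading method:
Δσ = qBL/((B+z)(L+z)) = 114×5.7×5.7/((5.7+7.4)(5.7+7.4)) = 21.583 kPa
Final effective stress: σ'_f = σ'_0 + Δσ = 92.169 + 21.583 = 113.75 kPa.
Normally consolidated clay, so the full stress increment lies on the virgin compression line:
S_c = C_c·H/(1+e₀)·log₁₀(σ'_f/σ'_0) = 0.32×7/(1+0.84)×log₁₀(113.75/92.169)
    = 1.2174 × 0.091367 = 0.1112 m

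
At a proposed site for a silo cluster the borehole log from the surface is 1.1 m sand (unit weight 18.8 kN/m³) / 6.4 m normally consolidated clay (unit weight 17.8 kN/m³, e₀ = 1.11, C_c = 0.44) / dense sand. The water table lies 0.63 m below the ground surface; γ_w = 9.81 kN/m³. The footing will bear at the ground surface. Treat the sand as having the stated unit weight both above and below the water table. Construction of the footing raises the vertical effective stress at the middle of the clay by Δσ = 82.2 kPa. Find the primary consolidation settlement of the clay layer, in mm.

Mid-depth of clay below the ground surface: z = 1.1 + 6.4/2 = 4.3 m.
Total vertical stress at mid-clay: σ_v = 18.8×1.1 + 17.8×3.2 = 77.64 kPa.
Pore pressure: u = 9.81×(4.3 − 0.63) = 36.003 kPa.
Initial effective stress: σ'_0 = σ_v − u = 77.64 − 36.003 = 41.637 kPa.
Final effective stress: σ'_f = σ'_0 + Δσ = 41.637 + 82.2 = 123.84 kPa.
Normally consolidated clay, so the full stress increment lies on the virgin compression line:
S_c = C_c·H/(1+e₀)·log₁₀(σ'_f/σ'_0) = 0.44×6.4/(1+1.11)×log₁₀(123.84/41.637)
    = 1.3346 × 0.47338 = 0.6318 m

S_c ≈ 632 mm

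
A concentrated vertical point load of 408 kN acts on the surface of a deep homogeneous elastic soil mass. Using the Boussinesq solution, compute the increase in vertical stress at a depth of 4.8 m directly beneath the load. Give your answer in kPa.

Boussinesq vertical stress below a point load on an elastic half-space:
Δσ_z = 3P/(2πz²) · [1 + (r/z)²]^(−5/2)
r/z = 0/4.8 = 0; [1+(r/z)²]^(−5/2) = 1.
Δσ_z = 3×408/(2π×4.8²) × 1 = 8.4551 × 1 = 8.455 kPa

Δσ_z ≈ 8.46 kPa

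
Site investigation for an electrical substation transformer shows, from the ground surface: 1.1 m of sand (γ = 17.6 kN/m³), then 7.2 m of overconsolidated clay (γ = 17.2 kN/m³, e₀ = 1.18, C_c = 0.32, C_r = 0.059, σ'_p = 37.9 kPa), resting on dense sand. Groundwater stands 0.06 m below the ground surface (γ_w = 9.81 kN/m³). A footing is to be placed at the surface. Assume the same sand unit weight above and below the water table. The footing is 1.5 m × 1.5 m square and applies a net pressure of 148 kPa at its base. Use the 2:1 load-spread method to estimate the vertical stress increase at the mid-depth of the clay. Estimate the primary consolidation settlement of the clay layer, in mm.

Mid-depth of clay below the ground surface: z = 1.1 + 7.2/2 = 4.7 m.
Total vertical stress at mid-clay: σ_v = 17.6×1.1 + 17.2×3.6 = 81.28 kPa.
Pore pressure: u = 9.81×(4.7 − 0.06) = 45.518 kPa.
Initial effective stress: σ'_0 = σ_v − u = 81.28 − 45.518 = 35.762 kPa.
Stress increase at mid-clay by the 2:1 spreading method:
Δσ = qBL/((B+z)(L+z)) = 148×1.5×1.5/((1.5+4.7)(1.5+4.7)) = 8.6629 kPa
Final effective stress: σ'_f = 35.762 + 8.6629 = 44.425 kPa.
σ'_f = 44.425 > σ'_p = 37.9 kPa, so the stress path crosses the preconsolidation pressure — recompression up to σ'_p, then virgin compression beyond:
S_c = H/(1+e₀)·[C_r·log₁₀(σ'_p/σ'_0) + C_c·log₁₀(σ'_f/σ'_p)]
    = 7.2/2.18 × [0.059×log₁₀(37.9/35.762) + 0.32×log₁₀(44.425/37.9)]
    = 3.3028 × [0.0014878 + 0.022076] = 0.07783 m

S_c ≈ 77.8 mm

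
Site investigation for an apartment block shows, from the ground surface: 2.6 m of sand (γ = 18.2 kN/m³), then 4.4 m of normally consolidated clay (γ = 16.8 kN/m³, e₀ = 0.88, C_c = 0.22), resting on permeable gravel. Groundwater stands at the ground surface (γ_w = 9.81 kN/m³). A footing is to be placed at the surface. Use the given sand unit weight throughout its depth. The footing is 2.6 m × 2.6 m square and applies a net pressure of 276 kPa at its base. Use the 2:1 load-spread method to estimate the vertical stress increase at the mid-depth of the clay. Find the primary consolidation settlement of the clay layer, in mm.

Mid-depth of clay below the ground surface: z = 2.6 + 4.4/2 = 4.8 m.
Total vertical stress at mid-clay: σ_v = 18.2×2.6 + 16.8×2.2 = 84.28 kPa.
Pore pressure: u = 9.81×(4.8 − 0) = 47.088 kPa.
Initial effective stress: σ'_0 = σ_v − u = 84.28 − 47.088 = 37.192 kPa.
Stress increase at mid-clay by the 2:1 spreading method:
Δσ = qBL/((B+z)(L+z)) = 276×2.6×2.6/((2.6+4.8)(2.6+4.8)) = 34.072 kPa
Final effective stress: σ'_f = σ'_0 + Δσ = 37.192 + 34.072 = 71.264 kPa.
Normally consolidated clay, so the full stress increment lies on the virgin compression line:
S_c = C_c·H/(1+e₀)·log₁₀(σ'_f/σ'_0) = 0.22×4.4/(1+0.88)×log₁₀(71.264/37.192)
    = 0.51489 × 0.28242 = 0.1454 m

S_c ≈ 145 mm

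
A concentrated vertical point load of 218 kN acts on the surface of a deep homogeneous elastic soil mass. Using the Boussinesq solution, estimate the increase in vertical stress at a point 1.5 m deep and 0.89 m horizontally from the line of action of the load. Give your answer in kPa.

Boussinesq vertical stress below a point load on an elastic half-space:
Δσ_z = 3P/(2πz²) · [1 + (r/z)²]^(−5/2)
r/z = 0.89/1.5 = 0.59333; [1+(r/z)²]^(−5/2) = 0.47046.
Δσ_z = 3×218/(2π×1.5²) × 0.47046 = 46.261 × 0.47046 = 21.76 kPa

Δσ_z ≈ 21.8 kPa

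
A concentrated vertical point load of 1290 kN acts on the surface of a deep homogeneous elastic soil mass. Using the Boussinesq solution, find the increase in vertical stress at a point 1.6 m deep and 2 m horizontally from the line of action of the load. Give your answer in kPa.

Boussinesq vertical stress below a point load on an elastic half-space:
Δσ_z = 3P/(2πz²) · [1 + (r/z)²]^(−5/2)
r/z = 2/1.6 = 1.25; [1+(r/z)²]^(−5/2) = 0.095135.
Δσ_z = 3×1290/(2π×1.6²) × 0.095135 = 240.6 × 0.095135 = 22.89 kPa

Δσ_z ≈ 22.9 kPa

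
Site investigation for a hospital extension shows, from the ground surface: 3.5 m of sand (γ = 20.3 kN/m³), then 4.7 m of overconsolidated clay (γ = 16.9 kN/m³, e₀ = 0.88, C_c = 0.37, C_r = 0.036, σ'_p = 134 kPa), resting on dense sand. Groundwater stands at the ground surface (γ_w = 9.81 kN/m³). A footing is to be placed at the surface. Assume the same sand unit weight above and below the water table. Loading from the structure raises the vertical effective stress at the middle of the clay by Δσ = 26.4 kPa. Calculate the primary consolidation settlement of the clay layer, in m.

Mid-depth of clay below the ground surface: z = 3.5 + 4.7/2 = 5.85 m.
Total vertical stress at mid-clay: σ_v = 20.3×3.5 + 16.9×2.35 = 110.76 kPa.
Pore pressure: u = 9.81×(5.85 − 0) = 57.389 kPa.
Initial effective stress: σ'_0 = σ_v − u = 110.76 − 57.389 = 53.371 kPa.
Final effective stress: σ'_f = 53.371 + 26.4 = 79.771 kPa.
σ'_f = 79.771 ≤ σ'_p = 134 kPa, so the clay remains overconsolidated and only the recompression index applies:
S_c = C_r·H/(1+e₀)·log₁₀(σ'_f/σ'_0) = 0.036×4.7/1.88×log₁₀(79.771/53.371)
    = 0.09 × 0.17454 = 0.01571 m

S_c ≈ 0.0157 m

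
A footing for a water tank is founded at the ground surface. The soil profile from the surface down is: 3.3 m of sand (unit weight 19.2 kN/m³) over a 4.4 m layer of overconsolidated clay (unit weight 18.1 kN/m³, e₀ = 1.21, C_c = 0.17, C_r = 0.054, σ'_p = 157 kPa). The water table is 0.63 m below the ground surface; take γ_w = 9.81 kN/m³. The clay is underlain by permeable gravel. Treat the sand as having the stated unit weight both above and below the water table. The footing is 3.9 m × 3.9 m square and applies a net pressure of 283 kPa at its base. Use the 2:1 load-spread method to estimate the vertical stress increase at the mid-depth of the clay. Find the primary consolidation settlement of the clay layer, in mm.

Mid-depth of clay below the ground surface: z = 3.3 + 4.4/2 = 5.5 m.
Total vertical stress at mid-clay: σ_v = 19.2×3.3 + 18.1×2.2 = 103.18 kPa.
Pore pressure: u = 9.81×(5.5 − 0.63) = 47.775 kPa.
Initial effective stress: σ'_0 = σ_v − u = 103.18 − 47.775 = 55.405 kPa.
Stress increase at mid-clay by the 2:1 spreading method:
Δσ = qBL/((B+z)(L+z)) = 283×3.9×3.9/((3.9+5.5)(3.9+5.5)) = 48.715 kPa
Final effective stress: σ'_f = 55.405 + 48.715 = 104.12 kPa.
σ'_f = 104.12 ≤ σ'_p = 157 kPa, so the clay remains overconsolidated and only the recompression index applies:
S_c = C_r·H/(1+e₀)·log₁₀(σ'_f/σ'_0) = 0.054×4.4/2.21×log₁₀(104.12/55.405)
    = 0.10751 × 0.27399 = 0.02946 m

S_c ≈ 29.5 mm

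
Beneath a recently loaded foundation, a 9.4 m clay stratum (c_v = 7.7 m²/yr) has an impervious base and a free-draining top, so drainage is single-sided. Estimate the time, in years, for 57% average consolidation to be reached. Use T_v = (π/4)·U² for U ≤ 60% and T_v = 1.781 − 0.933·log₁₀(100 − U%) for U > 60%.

t ≈ 2.93 years

Drainage path length: H_d = H = 9.4 m (single drainage).
U ≤ 60%: T_v = (π/4)·U² = (π/4)×0.57² = 0.25518.
t = T_v·H_d²/c_v = 0.25518×9.4²/7.7 = 2.928 years.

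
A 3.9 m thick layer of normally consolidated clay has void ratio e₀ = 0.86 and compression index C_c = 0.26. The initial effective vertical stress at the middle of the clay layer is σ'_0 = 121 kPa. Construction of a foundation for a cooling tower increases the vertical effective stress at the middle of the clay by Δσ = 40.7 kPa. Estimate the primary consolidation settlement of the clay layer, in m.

Final effective stress: σ'_f = σ'_0 + Δσ = 121 + 40.7 = 161.7 kPa.
Normally consolidated clay, so the full stress increment lies on the virgin compression line:
S_c = C_c·H/(1+e₀)·log₁₀(σ'_f/σ'_0) = 0.26×3.9/(1+0.86)×log₁₀(161.7/121)
    = 0.54516 × 0.12592 = 0.06865 m

S_c ≈ 0.0686 m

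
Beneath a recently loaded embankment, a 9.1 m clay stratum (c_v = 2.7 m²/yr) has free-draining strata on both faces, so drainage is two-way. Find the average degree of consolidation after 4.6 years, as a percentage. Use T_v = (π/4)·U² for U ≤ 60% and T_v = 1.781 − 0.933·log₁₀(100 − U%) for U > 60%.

Drainage path length: H_d = H/2 = 4.55 m (double drainage).
T_v = c_v·t/H_d² = 2.7×4.6/4.55² = 0.59993.
T_v = 0.59993 corresponds to the U > 60% branch:
U = 1 − 10^((1.781 − T_v)/0.933)/100 = 0.8155

U ≈ 81.6 %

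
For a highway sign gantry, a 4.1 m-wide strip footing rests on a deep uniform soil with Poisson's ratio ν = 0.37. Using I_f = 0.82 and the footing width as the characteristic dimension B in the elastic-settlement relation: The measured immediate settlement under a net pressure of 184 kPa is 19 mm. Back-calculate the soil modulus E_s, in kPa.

S_e = q·B·(1−ν²)/E_s · I_f  ⇒  E_s = q·B·(1−ν²)·I_f / S_e.
E_s = 184 × 4.1 × 0.8631 × 0.82 / 0.019 = 28100 kPa

E_s ≈ 28100 kPa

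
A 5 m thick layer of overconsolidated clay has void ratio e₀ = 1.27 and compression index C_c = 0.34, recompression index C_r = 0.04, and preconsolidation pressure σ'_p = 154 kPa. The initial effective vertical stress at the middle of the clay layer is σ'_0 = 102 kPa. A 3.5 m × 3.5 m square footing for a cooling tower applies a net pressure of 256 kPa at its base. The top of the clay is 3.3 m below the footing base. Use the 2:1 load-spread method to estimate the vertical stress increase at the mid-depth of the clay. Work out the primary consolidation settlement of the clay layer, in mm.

S_c ≈ 11.6 mm

Mid-depth of clay below the footing base: z = 3.3 + 5/2 = 5.8 m.
Stress increase at mid-clay by the 2:1 spreading method:
Δσ = qBL/((B+z)(L+z)) = 256×3.5×3.5/((3.5+5.8)(3.5+5.8)) = 36.259 kPa
Final effective stress: σ'_f = 102 + 36.259 = 138.26 kPa.
σ'_f = 138.26 ≤ σ'_p = 154 kPa, so the clay remains overconsolidated and only the recompression index applies:
S_c = C_r·H/(1+e₀)·log₁₀(σ'_f/σ'_0) = 0.04×5/2.27×log₁₀(138.26/102)
    = 0.088104 × 0.1321 = 0.01164 m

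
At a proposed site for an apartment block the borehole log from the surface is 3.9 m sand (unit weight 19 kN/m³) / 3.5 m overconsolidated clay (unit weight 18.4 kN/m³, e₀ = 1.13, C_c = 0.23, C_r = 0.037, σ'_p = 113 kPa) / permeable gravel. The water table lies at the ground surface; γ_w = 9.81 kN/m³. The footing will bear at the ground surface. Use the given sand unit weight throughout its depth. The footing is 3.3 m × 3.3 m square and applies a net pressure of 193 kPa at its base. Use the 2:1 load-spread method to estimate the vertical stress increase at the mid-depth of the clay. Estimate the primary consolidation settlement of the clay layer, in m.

S_c ≈ 0.011 m

Mid-depth of clay below the ground surface: z = 3.9 + 3.5/2 = 5.65 m.
Total vertical stress at mid-clay: σ_v = 19×3.9 + 18.4×1.75 = 106.3 kPa.
Pore pressure: u = 9.81×(5.65 − 0) = 55.427 kPa.
Initial effective stress: σ'_0 = σ_v − u = 106.3 − 55.427 = 50.873 kPa.
Stress increase at mid-clay by the 2:1 spreading method:
Δσ = qBL/((B+z)(L+z)) = 193×3.3×3.3/((3.3+5.65)(3.3+5.65)) = 26.239 kPa
Final effective stress: σ'_f = 50.873 + 26.239 = 77.112 kPa.
σ'_f = 77.112 ≤ σ'_p = 113 kPa, so the clay remains overconsolidated and only the recompression index applies:
S_c = C_r·H/(1+e₀)·log₁₀(σ'_f/σ'_0) = 0.037×3.5/2.13×log₁₀(77.112/50.873)
    = 0.060798 × 0.18063 = 0.01098 m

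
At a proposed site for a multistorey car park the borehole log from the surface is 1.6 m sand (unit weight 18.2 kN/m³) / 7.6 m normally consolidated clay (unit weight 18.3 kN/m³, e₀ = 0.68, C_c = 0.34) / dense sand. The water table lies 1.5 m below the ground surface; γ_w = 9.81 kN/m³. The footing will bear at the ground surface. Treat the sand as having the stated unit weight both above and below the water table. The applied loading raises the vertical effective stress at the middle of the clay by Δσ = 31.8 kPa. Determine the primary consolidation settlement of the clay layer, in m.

S_c ≈ 0.283 m

Mid-depth of clay below the ground surface: z = 1.6 + 7.6/2 = 5.4 m.
Total vertical stress at mid-clay: σ_v = 18.2×1.6 + 18.3×3.8 = 98.66 kPa.
Pore pressure: u = 9.81×(5.4 − 1.5) = 38.259 kPa.
Initial effective stress: σ'_0 = σ_v − u = 98.66 − 38.259 = 60.401 kPa.
Final effective stress: σ'_f = σ'_0 + Δσ = 60.401 + 31.8 = 92.201 kPa.
Normally consolidated clay, so the full stress increment lies on the virgin compression line:
S_c = C_c·H/(1+e₀)·log₁₀(σ'_f/σ'_0) = 0.34×7.6/(1+0.68)×log₁₀(92.201/60.401)
    = 1.5381 × 0.18369 = 0.2825 m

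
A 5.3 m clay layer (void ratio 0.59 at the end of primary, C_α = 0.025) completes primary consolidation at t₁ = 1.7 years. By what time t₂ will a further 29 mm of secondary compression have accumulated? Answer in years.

t₂ ≈ 3.79 years

S_s = C_α·H/(1+e_p)·log₁₀(t₂/t₁) ⇒ log₁₀(t₂/t₁) = S_s·(1+e_p)/(C_α·H).
log₁₀(t₂/t₁) = 0.029 × (1+0.59) / (0.025×5.3) = 0.348
t₂ = t₁ × 10^0.348 = 1.7 × 2.228 = 3.788 years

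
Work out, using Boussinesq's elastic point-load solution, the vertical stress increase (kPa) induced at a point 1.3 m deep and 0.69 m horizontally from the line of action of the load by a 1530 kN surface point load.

Δσ_z ≈ 232 kPa

Boussinesq vertical stress below a point load on an elastic half-space:
Δσ_z = 3P/(2πz²) · [1 + (r/z)²]^(−5/2)
r/z = 0.69/1.3 = 0.53077; [1+(r/z)²]^(−5/2) = 0.53768.
Δσ_z = 3×1530/(2π×1.3²) × 0.53768 = 432.26 × 0.53768 = 232.4 kPa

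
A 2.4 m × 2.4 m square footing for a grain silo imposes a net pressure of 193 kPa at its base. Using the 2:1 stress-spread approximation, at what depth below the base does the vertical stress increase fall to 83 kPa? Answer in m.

z ≈ 1.26 m

2:1 spreading — at depth z the loaded area has grown by z in each plan dimension:
qB²/(B+z)² = Δσ_z ⇒ z = B(√(q/Δσ_z) − 1) = 2.4×(√(193/83) − 1) = 1.26 m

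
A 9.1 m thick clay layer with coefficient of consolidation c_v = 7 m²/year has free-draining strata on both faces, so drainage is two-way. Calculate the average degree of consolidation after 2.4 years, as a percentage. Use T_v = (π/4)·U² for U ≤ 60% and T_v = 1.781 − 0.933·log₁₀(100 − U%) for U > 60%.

U ≈ 89.1 %

Drainage path length: H_d = H/2 = 4.55 m (double drainage).
T_v = c_v·t/H_d² = 7×2.4/4.55² = 0.8115.
T_v = 0.8115 corresponds to the U > 60% branch:
U = 1 − 10^((1.781 − T_v)/0.933)/100 = 0.8906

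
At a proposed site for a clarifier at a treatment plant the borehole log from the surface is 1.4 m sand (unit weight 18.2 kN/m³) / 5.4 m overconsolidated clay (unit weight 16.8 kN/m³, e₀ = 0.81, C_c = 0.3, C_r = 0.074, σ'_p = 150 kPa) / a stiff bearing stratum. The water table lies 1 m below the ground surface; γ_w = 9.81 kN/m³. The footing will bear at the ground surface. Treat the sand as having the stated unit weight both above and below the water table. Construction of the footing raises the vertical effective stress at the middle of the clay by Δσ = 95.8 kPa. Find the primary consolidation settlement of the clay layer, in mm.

S_c ≈ 116 mm

Mid-depth of clay below the ground surface: z = 1.4 + 5.4/2 = 4.1 m.
Total vertical stress at mid-clay: σ_v = 18.2×1.4 + 16.8×2.7 = 70.84 kPa.
Pore pressure: u = 9.81×(4.1 − 1) = 30.411 kPa.
Initial effective stress: σ'_0 = σ_v − u = 70.84 − 30.411 = 40.429 kPa.
Final effective stress: σ'_f = 40.429 + 95.8 = 136.23 kPa.
σ'_f = 136.23 ≤ σ'_p = 150 kPa, so the clay remains overconsolidated and only the recompression index applies:
S_c = C_r·H/(1+e₀)·log₁₀(σ'_f/σ'_0) = 0.074×5.4/1.81×log₁₀(136.23/40.429)
    = 0.22077 × 0.52758 = 0.1165 m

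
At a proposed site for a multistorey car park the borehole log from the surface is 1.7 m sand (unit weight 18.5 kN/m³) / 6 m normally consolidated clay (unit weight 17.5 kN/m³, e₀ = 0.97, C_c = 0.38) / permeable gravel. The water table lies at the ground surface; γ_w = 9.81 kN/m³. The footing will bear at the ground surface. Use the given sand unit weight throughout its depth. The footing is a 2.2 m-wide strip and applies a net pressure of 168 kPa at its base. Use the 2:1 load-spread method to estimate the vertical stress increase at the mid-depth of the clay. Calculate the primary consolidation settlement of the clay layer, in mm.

S_c ≈ 443 mm

Mid-depth of clay below the ground surface: z = 1.7 + 6/2 = 4.7 m.
Total vertical stress at mid-clay: σ_v = 18.5×1.7 + 17.5×3 = 83.95 kPa.
Pore pressure: u = 9.81×(4.7 − 0) = 46.107 kPa.
Initial effective stress: σ'_0 = σ_v − u = 83.95 − 46.107 = 37.843 kPa.
Stress increase at mid-clay by the 2:1 spreading method:
Δσ = qB/(B+z) = 168×2.2/(2.2+4.7) = 53.565 kPa
Final effective stress: σ'_f = σ'_0 + Δσ = 37.843 + 53.565 = 91.408 kPa.
Normally consolidated clay, so the full stress increment lies on the virgin compression line:
S_c = C_c·H/(1+e₀)·log₁₀(σ'_f/σ'_0) = 0.38×6/(1+0.97)×log₁₀(91.408/37.843)
    = 1.1574 × 0.383 = 0.4433 m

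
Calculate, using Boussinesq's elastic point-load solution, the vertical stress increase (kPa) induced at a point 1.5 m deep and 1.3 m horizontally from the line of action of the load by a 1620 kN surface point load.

Δσ_z ≈ 84.7 kPa

Boussinesq vertical stress below a point load on an elastic half-space:
Δσ_z = 3P/(2πz²) · [1 + (r/z)²]^(−5/2)
r/z = 1.3/1.5 = 0.86667; [1+(r/z)²]^(−5/2) = 0.24644.
Δσ_z = 3×1620/(2π×1.5²) × 0.24644 = 343.77 × 0.24644 = 84.72 kPa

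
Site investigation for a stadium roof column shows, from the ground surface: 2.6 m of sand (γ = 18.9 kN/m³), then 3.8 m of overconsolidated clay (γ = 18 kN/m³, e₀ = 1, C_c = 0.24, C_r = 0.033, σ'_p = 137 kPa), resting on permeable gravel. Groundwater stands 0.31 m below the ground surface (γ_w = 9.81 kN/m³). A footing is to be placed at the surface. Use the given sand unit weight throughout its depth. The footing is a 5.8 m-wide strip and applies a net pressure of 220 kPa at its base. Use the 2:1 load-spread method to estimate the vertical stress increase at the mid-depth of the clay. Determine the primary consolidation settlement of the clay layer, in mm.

Mid-depth of clay below the ground surface: z = 2.6 + 3.8/2 = 4.5 m.
Total vertical stress at mid-clay: σ_v = 18.9×2.6 + 18×1.9 = 83.34 kPa.
Pore pressure: u = 9.81×(4.5 − 0.31) = 41.104 kPa.
Initial effective stress: σ'_0 = σ_v − u = 83.34 − 41.104 = 42.236 kPa.
Stress increase at mid-clay by the 2:1 spreading method:
Δσ = qB/(B+z) = 220×5.8/(5.8+4.5) = 123.88 kPa
Final effective stress: σ'_f = 42.236 + 123.88 = 166.12 kPa.
σ'_f = 166.12 > σ'_p = 137 kPa, so the stress path crosses the preconsolidation pressure — recompression up to σ'_p, then virgin compression beyond:
S_c = H/(1+e₀)·[C_r·log₁₀(σ'_p/σ'_0) + C_c·log₁₀(σ'_f/σ'_p)]
    = 3.8/2 × [0.033×log₁₀(137/42.236) + 0.24×log₁₀(166.12/137)]
    = 1.9 × [0.016864 + 0.020088] = 0.07021 m

S_c ≈ 70.2 mm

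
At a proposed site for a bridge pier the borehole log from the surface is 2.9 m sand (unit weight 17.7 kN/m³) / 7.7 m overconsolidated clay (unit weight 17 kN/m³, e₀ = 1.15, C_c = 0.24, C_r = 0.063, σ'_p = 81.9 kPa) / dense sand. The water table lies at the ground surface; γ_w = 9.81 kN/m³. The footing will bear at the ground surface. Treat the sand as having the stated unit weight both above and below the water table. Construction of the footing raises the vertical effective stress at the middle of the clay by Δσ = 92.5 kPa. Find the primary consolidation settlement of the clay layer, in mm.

S_c ≈ 255 mm

Mid-depth of clay below the ground surface: z = 2.9 + 7.7/2 = 6.75 m.
Total vertical stress at mid-clay: σ_v = 17.7×2.9 + 17×3.85 = 116.78 kPa.
Pore pressure: u = 9.81×(6.75 − 0) = 66.218 kPa.
Initial effective stress: σ'_0 = σ_v − u = 116.78 − 66.218 = 50.562 kPa.
Final effective stress: σ'_f = 50.562 + 92.5 = 143.06 kPa.
σ'_f = 143.06 > σ'_p = 81.9 kPa, so the stress path crosses the preconsolidation pressure — recompression up to σ'_p, then virgin compression beyond:
S_c = H/(1+e₀)·[C_r·log₁₀(σ'_p/σ'_0) + C_c·log₁₀(σ'_f/σ'_p)]
    = 7.7/2.15 × [0.063×log₁₀(81.9/50.562) + 0.24×log₁₀(143.06/81.9)]
    = 3.5814 × [0.013196 + 0.058136] = 0.2555 m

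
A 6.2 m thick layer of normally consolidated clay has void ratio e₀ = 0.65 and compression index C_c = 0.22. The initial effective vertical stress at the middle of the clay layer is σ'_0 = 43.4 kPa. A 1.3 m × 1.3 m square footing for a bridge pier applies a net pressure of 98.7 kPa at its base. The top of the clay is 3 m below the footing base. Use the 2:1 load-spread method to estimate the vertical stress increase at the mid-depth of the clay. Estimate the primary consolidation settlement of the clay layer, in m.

Mid-depth of clay below the footing base: z = 3 + 6.2/2 = 6.1 m.
Stress increase at mid-clay by the 2:1 spreading method:
Δσ = qBL/((B+z)(L+z)) = 98.7×1.3×1.3/((1.3+6.1)(1.3+6.1)) = 3.0461 kPa
Final effective stress: σ'_f = σ'_0 + Δσ = 43.4 + 3.0461 = 46.446 kPa.
Normally consolidated clay, so the full stress increment lies on the virgin compression line:
S_c = C_c·H/(1+e₀)·log₁₀(σ'_f/σ'_0) = 0.22×6.2/(1+0.65)×log₁₀(46.446/43.4)
    = 0.82667 × 0.029459 = 0.02435 m

S_c ≈ 0.0244 m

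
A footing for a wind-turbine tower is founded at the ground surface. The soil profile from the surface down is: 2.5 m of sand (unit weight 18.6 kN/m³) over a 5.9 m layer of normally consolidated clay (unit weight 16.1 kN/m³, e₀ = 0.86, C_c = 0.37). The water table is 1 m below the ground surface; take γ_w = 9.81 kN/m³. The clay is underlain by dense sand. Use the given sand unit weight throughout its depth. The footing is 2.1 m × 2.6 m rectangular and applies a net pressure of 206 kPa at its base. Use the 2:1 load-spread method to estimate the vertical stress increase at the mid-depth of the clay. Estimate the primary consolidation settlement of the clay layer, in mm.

S_c ≈ 160 mm

Mid-depth of clay below the ground surface: z = 2.5 + 5.9/2 = 5.45 m.
Total vertical stress at mid-clay: σ_v = 18.6×2.5 + 16.1×2.95 = 93.995 kPa.
Pore pressure: u = 9.81×(5.45 − 1) = 43.655 kPa.
Initial effective stress: σ'_0 = σ_v − u = 93.995 − 43.655 = 50.34 kPa.
Stress increase at mid-clay by the 2:1 spreading method:
Δσ = qBL/((B+z)(L+z)) = 206×2.1×2.6/((2.1+5.45)(2.6+5.45)) = 18.506 kPa
Final effective stress: σ'_f = σ'_0 + Δσ = 50.34 + 18.506 = 68.846 kPa.
Normally consolidated clay, so the full stress increment lies on the virgin compression line:
S_c = C_c·H/(1+e₀)·log₁₀(σ'_f/σ'_0) = 0.37×5.9/(1+0.86)×log₁₀(68.846/50.34)
    = 1.1737 × 0.13597 = 0.1596 m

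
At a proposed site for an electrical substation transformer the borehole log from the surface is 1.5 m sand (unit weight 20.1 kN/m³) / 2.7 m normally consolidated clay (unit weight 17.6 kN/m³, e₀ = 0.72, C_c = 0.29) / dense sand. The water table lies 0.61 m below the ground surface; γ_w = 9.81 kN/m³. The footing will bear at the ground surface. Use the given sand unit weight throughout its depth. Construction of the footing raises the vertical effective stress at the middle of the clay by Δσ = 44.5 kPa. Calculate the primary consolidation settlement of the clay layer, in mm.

S_c ≈ 173 mm

Mid-depth of clay below the ground surface: z = 1.5 + 2.7/2 = 2.85 m.
Total vertical stress at mid-clay: σ_v = 20.1×1.5 + 17.6×1.35 = 53.91 kPa.
Pore pressure: u = 9.81×(2.85 − 0.61) = 21.974 kPa.
Initial effective stress: σ'_0 = σ_v − u = 53.91 − 21.974 = 31.936 kPa.
Final effective stress: σ'_f = σ'_0 + Δσ = 31.936 + 44.5 = 76.436 kPa.
Normally consolidated clay, so the full stress increment lies on the virgin compression line:
S_c = C_c·H/(1+e₀)·log₁₀(σ'_f/σ'_0) = 0.29×2.7/(1+0.72)×log₁₀(76.436/31.936)
    = 0.45523 × 0.37902 = 0.1725 m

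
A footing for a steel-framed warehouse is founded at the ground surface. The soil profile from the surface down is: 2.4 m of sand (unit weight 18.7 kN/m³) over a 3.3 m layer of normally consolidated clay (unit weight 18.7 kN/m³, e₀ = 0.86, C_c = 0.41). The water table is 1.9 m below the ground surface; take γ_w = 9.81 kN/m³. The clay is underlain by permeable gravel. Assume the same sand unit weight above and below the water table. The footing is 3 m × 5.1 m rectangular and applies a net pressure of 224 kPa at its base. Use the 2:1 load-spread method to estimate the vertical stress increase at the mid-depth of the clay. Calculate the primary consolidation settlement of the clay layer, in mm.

S_c ≈ 215 mm

Mid-depth of clay below the ground surface: z = 2.4 + 3.3/2 = 4.05 m.
Total vertical stress at mid-clay: σ_v = 18.7×2.4 + 18.7×1.65 = 75.735 kPa.
Pore pressure: u = 9.81×(4.05 − 1.9) = 21.091 kPa.
Initial effective stress: σ'_0 = σ_v − u = 75.735 − 21.091 = 54.644 kPa.
Stress increase at mid-clay by the 2:1 spreading method:
Δσ = qBL/((B+z)(L+z)) = 224×3×5.1/((3+4.05)(5.1+4.05)) = 53.129 kPa
Final effective stress: σ'_f = σ'_0 + Δσ = 54.644 + 53.129 = 107.77 kPa.
Normally consolidated clay, so the full stress increment lies on the virgin compression line:
S_c = C_c·H/(1+e₀)·log₁₀(σ'_f/σ'_0) = 0.41×3.3/(1+0.86)×log₁₀(107.77/54.644)
    = 0.72742 × 0.29496 = 0.2146 m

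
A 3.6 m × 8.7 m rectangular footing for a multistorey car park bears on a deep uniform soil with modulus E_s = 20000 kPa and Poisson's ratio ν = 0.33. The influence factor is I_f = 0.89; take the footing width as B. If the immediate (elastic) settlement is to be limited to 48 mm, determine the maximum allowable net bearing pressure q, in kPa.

S_e = q·B·(1−ν²)/E_s · I_f  ⇒  q = S_e·E_s / (B·(1−ν²)·I_f).
q = 0.048 × 20000 / (3.6 × 0.8911 × 0.89) = 336.2 kPa

q ≈ 336 kPa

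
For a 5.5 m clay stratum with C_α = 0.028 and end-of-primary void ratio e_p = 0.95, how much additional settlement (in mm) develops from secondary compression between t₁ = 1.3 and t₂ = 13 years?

S_s ≈ 79 mm

Secondary compression: S_s = C_α·H/(1+e_p)·log₁₀(t₂/t₁)
S_s = 0.028×5.5/(1+0.95)×log₁₀(13/1.3)
    = 0.07897 × 1 = 0.07897 m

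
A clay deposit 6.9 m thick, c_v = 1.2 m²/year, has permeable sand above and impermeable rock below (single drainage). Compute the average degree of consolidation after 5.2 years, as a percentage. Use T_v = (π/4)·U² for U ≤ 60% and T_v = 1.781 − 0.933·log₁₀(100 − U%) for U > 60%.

U ≈ 40.8 %

Drainage path length: H_d = H = 6.9 m (single drainage).
T_v = c_v·t/H_d² = 1.2×5.2/6.9² = 0.13106.
T_v = 0.13106 corresponds to the U ≤ 60% branch:
U = √(4T_v/π) = 0.4085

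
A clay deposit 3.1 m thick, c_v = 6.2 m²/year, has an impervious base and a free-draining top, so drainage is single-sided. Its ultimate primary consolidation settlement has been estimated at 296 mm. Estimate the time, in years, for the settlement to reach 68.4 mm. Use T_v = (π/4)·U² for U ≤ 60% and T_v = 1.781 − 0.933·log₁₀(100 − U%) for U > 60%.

Drainage path length: H_d = H = 3.1 m (single drainage).
U = S(t)/S_ult = 68.4/296 = 0.2311.
U ≤ 60%: T_v = (π/4)·U² = (π/4)×0.23108² = 0.041939.
t = T_v·H_d²/c_v = 0.041939×3.1²/6.2 = 0.06501 years.

t ≈ 0.065 years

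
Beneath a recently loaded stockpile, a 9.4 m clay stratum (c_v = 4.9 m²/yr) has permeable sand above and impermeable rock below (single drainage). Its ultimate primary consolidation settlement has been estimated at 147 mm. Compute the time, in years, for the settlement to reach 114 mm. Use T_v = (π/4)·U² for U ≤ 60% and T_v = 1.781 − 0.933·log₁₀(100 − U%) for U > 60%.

Drainage path length: H_d = H = 9.4 m (single drainage).
U = S(t)/S_ult = 114/147 = 0.7755.
U > 60%: T_v = 1.781 − 0.933·log₁₀(100 − 77.551) = 0.52033.
t = T_v·H_d²/c_v = 0.52033×9.4²/4.9 = 9.383 years.

t ≈ 9.38 years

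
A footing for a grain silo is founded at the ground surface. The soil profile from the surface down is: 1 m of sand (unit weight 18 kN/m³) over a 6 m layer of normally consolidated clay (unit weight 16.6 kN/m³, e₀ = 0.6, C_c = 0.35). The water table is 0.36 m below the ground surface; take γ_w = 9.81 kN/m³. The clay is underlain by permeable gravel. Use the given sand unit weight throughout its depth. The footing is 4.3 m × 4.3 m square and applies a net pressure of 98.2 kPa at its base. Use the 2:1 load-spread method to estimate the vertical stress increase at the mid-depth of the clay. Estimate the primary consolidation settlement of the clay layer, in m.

Mid-depth of clay below the ground surface: z = 1 + 6/2 = 4 m.
Total vertical stress at mid-clay: σ_v = 18×1 + 16.6×3 = 67.8 kPa.
Pore pressure: u = 9.81×(4 − 0.36) = 35.708 kPa.
Initial effective stress: σ'_0 = σ_v − u = 67.8 − 35.708 = 32.092 kPa.
Stress increase at mid-clay by the 2:1 spreading method:
Δσ = qBL/((B+z)(L+z)) = 98.2×4.3×4.3/((4.3+4)(4.3+4)) = 26.357 kPa
Final effective stress: σ'_f = σ'_0 + Δσ = 32.092 + 26.357 = 58.449 kPa.
Normally consolidated clay, so the full stress increment lies on the virgin compression line:
S_c = C_c·H/(1+e₀)·log₁₀(σ'_f/σ'_0) = 0.35×6/(1+0.6)×log₁₀(58.449/32.092)
    = 1.3125 × 0.26038 = 0.3417 m

S_c ≈ 0.342 m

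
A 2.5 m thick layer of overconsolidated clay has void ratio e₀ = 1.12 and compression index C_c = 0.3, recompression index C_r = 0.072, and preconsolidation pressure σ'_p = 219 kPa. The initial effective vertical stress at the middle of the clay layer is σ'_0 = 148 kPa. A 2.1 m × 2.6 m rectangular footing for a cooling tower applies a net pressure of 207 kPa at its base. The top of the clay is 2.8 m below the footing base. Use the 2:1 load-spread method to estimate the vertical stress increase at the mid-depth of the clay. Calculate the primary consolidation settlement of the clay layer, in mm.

S_c ≈ 6.31 mm

Mid-depth of clay below the footing base: z = 2.8 + 2.5/2 = 4.05 m.
Stress increase at mid-clay by the 2:1 spreading method:
Δσ = qBL/((B+z)(L+z)) = 207×2.1×2.6/((2.1+4.05)(2.6+4.05)) = 27.635 kPa
Final effective stress: σ'_f = 148 + 27.635 = 175.63 kPa.
σ'_f = 175.63 ≤ σ'_p = 219 kPa, so the clay remains overconsolidated and only the recompression index applies:
S_c = C_r·H/(1+e₀)·log₁₀(σ'_f/σ'_0) = 0.072×2.5/2.12×log₁₀(175.63/148)
    = 0.084902 × 0.074337 = 0.006311 m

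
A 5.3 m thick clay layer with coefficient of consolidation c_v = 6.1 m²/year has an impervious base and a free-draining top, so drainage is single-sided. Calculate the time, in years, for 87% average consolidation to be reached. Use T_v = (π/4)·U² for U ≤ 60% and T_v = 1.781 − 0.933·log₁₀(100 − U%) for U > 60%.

t ≈ 3.42 years

Drainage path length: H_d = H = 5.3 m (single drainage).
U > 60%: T_v = 1.781 − 0.933·log₁₀(100 − 87) = 0.74169.
t = T_v·H_d²/c_v = 0.74169×5.3²/6.1 = 3.415 years.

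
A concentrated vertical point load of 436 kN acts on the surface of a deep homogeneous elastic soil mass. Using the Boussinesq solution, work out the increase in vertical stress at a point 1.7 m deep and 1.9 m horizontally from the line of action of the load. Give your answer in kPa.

Boussinesq vertical stress below a point load on an elastic half-space:
Δσ_z = 3P/(2πz²) · [1 + (r/z)²]^(−5/2)
r/z = 1.9/1.7 = 1.1176; [1+(r/z)²]^(−5/2) = 0.13181.
Δσ_z = 3×436/(2π×1.7²) × 0.13181 = 72.033 × 0.13181 = 9.495 kPa

Δσ_z ≈ 9.49 kPa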